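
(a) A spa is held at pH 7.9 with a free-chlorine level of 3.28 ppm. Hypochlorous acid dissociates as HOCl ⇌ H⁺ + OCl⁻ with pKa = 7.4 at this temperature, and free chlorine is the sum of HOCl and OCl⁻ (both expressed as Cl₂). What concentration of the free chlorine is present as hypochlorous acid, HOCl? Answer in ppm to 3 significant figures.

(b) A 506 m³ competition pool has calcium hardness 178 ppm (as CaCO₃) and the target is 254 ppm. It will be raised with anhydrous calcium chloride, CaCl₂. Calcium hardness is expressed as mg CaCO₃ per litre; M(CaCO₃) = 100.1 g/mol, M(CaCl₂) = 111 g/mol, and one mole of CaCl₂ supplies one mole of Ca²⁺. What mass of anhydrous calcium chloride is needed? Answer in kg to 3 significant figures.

(a) 0.788 ppm; (b) 42.6 kg

(a) [OCl⁻]/[HOCl] = 10^(pH − pKa) = 10^(7.9 − 7.4) = 10^0.50 = 3.162.
(a) Fraction as HOCl = 1 / (1 + 3.162) = 0.2403.
(a) HOCl = 0.2403 × 3.28 ppm = 0.788 ppm.

(b) Volume: 506 m³ = 506,000 L.
(b) Hardness to add: (254 − 178) = 76 mg/L as CaCO₃ × 506,000 L = 38,460 g as CaCO₃.
(b) Moles of Ca²⁺ (1 mol Ca²⁺ ≡ 1 mol CaCO₃): 38,460 / 100.1 g/mol = 384.2 mol.
(b) Mass of CaCl₂: 384.2 × 111 = 42,640 g.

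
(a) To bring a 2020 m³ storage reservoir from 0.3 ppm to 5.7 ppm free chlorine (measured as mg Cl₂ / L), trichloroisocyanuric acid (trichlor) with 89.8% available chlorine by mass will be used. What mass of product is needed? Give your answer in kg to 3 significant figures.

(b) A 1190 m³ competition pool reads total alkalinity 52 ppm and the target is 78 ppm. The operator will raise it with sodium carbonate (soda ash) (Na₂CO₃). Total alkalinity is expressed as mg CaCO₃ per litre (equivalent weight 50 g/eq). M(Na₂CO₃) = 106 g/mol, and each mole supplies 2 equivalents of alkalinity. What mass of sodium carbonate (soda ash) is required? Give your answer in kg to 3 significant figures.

(a) 12.1 kg; (b) 32.8 kg

(a) Volume: 2020 m³ = 2,020,000 L.
(a) Chlorine deficit: 5.7 − 0.3 = 5.4 ppm = 5.4 mg/L as Cl₂.
(a) Cl₂ equivalent needed: 5.4 mg/L × 2,020,000 L = 10,910,000 mg = 10,910 g.
(a) Product at 89.8% available chlorine: 10,910 / 0.898 = 12,150 g.

(b) Volume: 1190 m³ = 1,190,000 L.
(b) Alkalinity to add: (78 − 52) = 26 mg/L as CaCO₃ × 1,190,000 L = 30,940 g as CaCO₃.
(b) Equivalents: 30,940 g ÷ 50 g/eq = 618.8 eq.
(b) Each mole of Na₂CO₃ supplies 2 eq, so 618.8 / 2 = 309.4 mol.
(b) Mass: 309.4 mol × 106 g/mol = 32,800 g.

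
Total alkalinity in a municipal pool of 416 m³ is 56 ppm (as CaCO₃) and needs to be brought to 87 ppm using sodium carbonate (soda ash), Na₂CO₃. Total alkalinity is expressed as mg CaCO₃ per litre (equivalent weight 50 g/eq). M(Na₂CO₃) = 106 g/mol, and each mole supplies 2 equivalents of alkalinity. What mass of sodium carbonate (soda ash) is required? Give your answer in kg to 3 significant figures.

Volume: 416 m³ = 416,000 L.
Alkalinity to add: (87 − 56) = 31 mg/L as CaCO₃ × 416,000 L = 12,900 g as CaCO₃.
Equivalents: 12,900 g ÷ 50 g/eq = 257.9 eq.
Each mole of Na₂CO₃ supplies 2 eq, so 257.9 / 2 = 129 mol.
Mass: 129 mol × 106 g/mol = 13,670 g.

13.7 kg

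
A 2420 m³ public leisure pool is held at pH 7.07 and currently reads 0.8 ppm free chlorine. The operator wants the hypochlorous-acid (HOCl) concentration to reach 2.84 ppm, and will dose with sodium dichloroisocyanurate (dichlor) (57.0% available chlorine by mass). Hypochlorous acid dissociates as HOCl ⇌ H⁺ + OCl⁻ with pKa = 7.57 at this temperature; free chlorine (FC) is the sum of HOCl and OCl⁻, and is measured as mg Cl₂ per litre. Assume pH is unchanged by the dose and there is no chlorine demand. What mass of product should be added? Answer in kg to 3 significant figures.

Volume: 2420 m³ = 2,420,000 L.
[OCl⁻]/[HOCl] = 10^(pH − pKa) = 10^(7.07 − 7.57) = 0.3162; fraction as HOCl = 1/(1 + 0.3162) = 0.7597.
Free chlorine required for 2.84 ppm HOCl: 2.84 / 0.7597 = 3.738 ppm.
FC to add: 3.738 − 0.8 = 2.938 mg/L as Cl₂.
Cl₂ equivalent: 2.938 mg/L × 2,420,000 L = 7110 g.
Product at 57.0% available Cl: 7110 / 0.57 = 12,470 g.

12.5 kg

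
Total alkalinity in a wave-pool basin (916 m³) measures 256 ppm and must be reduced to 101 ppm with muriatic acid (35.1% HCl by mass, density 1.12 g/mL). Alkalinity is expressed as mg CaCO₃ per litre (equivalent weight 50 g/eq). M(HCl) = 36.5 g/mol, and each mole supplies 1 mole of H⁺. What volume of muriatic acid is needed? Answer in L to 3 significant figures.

Volume: 916 m³ = 916,000 L.
Alkalinity to neutralize: (256 − 101) = 155 mg/L as CaCO₃ × 916,000 L = 142,000 g as CaCO₃.
Equivalents of H⁺ required: 142,000 ÷ 50 g/eq = 2840 eq = 2840 mol HCl.
Mass of HCl: 2840 × 36.5 = 103,600 g.
Mass of 35.1% solution: 103,600 / 0.351 = 295,300 g.
Volume: 295,300 g ÷ 1.12 g/mL = 263,600 mL.

264 L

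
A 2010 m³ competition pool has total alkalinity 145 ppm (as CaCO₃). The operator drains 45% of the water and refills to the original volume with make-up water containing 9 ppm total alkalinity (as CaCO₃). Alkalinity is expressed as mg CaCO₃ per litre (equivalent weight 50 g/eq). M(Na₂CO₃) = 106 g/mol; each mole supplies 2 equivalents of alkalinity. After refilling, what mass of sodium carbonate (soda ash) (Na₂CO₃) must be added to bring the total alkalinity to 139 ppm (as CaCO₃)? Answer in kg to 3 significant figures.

118 kg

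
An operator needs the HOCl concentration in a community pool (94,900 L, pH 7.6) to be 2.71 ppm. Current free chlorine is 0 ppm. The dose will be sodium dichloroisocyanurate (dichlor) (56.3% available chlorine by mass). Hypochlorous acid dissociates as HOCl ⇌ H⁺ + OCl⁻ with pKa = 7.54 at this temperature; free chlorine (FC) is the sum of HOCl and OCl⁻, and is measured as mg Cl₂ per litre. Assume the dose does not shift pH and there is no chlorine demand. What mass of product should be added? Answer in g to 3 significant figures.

[OCl⁻]/[HOCl] = 10^(pH − pKa) = 10^(7.6 − 7.54) = 1.148; fraction as HOCl = 1/(1 + 1.148) = 0.4655.
Free chlorine required for 2.71 ppm HOCl: 2.71 / 0.4655 = 5.821 ppm.
FC to add: 5.821 − 0 = 5.821 mg/L as Cl₂.
Cl₂ equivalent: 5.821 mg/L × 94,900 L = 552.5 g.
Product at 56.3% available Cl: 552.5 / 0.563 = 981.3 g.

981 g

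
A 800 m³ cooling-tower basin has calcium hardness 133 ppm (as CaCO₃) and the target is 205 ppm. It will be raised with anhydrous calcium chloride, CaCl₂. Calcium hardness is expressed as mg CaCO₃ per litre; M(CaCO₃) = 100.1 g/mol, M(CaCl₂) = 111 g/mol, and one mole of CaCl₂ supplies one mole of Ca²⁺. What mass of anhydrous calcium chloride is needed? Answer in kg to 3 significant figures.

Volume: 800 m³ = 800,000 L.
Hardness to add: (205 − 133) = 72 mg/L as CaCO₃ × 800,000 L = 57,600 g as CaCO₃.
Moles of Ca²⁺ (1 mol Ca²⁺ ≡ 1 mol CaCO₃): 57,600 / 100.1 g/mol = 575.4 mol.
Mass of CaCl₂: 575.4 × 111 = 63,870 g.

63.9 kg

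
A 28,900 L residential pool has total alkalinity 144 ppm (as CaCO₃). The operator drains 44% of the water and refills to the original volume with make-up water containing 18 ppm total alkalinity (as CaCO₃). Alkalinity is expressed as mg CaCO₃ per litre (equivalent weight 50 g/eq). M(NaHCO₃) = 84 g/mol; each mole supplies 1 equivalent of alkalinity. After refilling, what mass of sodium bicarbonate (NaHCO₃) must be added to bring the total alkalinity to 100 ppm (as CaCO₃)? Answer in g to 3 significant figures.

555 g

After draining 44% and refilling: 144 × 0.56 + 18 × 0.44 = 88.56 ppm.
Deficit to target: 100 − 88.56 = 11.44 mg/L.
As CaCO₃: 11.44 mg/L × 28,900 L = 330.6 g; ÷ 50 g/eq ÷ 1 = 6.612 mol NaHCO₃.
Mass: 6.612 × 84 = 555.4 g.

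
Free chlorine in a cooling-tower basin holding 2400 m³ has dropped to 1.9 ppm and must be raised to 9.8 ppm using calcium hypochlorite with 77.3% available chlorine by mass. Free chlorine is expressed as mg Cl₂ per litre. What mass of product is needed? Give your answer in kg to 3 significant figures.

Volume: 2400 m³ = 2,400,000 L.
Chlorine deficit: 9.8 − 1.9 = 7.9 ppm = 7.9 mg/L as Cl₂.
Cl₂ equivalent needed: 7.9 mg/L × 2,400,000 L = 18,960,000 mg = 18,960 g.
Product at 77.3% available chlorine: 18,960 / 0.773 = 24,530 g.

24.5 kg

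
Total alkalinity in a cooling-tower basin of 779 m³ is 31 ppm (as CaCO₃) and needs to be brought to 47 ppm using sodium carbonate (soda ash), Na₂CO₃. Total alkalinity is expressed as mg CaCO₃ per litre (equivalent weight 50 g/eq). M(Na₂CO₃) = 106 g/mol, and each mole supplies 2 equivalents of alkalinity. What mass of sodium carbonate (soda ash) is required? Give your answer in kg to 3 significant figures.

13.2 kg

Volume: 779 m³ = 779,000 L.
Alkalinity to add: (47 − 31) = 16 mg/L as CaCO₃ × 779,000 L = 12,460 g as CaCO₃.
Equivalents: 12,460 g ÷ 50 g/eq = 249.3 eq.
Each mole of Na₂CO₃ supplies 2 eq, so 249.3 / 2 = 124.6 mol.
Mass: 124.6 mol × 106 g/mol = 13,210 g.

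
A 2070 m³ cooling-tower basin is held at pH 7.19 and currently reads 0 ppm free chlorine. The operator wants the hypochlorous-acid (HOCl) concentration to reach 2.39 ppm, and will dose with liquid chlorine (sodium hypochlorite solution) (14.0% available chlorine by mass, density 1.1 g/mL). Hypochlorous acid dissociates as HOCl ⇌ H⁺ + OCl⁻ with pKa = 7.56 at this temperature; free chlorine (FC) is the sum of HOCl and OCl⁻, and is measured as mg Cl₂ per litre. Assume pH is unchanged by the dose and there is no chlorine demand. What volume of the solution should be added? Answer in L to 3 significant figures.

45.8 L

Volume: 2070 m³ = 2,070,000 L.
[OCl⁻]/[HOCl] = 10^(pH − pKa) = 10^(7.19 − 7.56) = 0.4266; fraction as HOCl = 1/(1 + 0.4266) = 0.701.
Free chlorine required for 2.39 ppm HOCl: 2.39 / 0.701 = 3.41 ppm.
FC to add: 3.41 − 0 = 3.41 mg/L as Cl₂.
Cl₂ equivalent: 3.41 mg/L × 2,070,000 L = 7058 g.
Product at 14.0% available Cl: 7058 / 0.14 = 50,410 g.
Volume: 50,410 g ÷ 1.1 g/mL = 45,830 mL.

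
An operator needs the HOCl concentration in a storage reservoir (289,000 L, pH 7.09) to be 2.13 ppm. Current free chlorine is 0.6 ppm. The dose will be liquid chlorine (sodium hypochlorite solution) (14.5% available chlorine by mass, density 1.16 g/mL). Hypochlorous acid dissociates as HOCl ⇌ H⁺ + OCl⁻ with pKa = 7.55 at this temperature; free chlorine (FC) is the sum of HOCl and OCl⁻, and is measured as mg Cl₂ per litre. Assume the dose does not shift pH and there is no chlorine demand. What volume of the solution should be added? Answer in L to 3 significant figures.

3.90 L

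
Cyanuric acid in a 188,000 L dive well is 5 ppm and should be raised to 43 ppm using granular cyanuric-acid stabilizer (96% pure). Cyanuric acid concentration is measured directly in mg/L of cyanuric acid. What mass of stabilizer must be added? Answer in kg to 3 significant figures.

CYA to add: (43 − 5) = 38 mg/L × 188,000 L = 7144 g cyanuric acid.
At 96% purity: 7144 / 0.96 = 7442 g product.

7.44 kg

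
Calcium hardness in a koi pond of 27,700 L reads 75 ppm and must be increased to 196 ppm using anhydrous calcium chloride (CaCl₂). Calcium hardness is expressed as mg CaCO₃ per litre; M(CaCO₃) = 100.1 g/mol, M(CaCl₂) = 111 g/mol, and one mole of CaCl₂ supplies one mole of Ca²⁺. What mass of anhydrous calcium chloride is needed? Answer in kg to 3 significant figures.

Hardness to add: (196 − 75) = 121 mg/L as CaCO₃ × 27,700 L = 3352 g as CaCO₃.
Moles of Ca²⁺ (1 mol Ca²⁺ ≡ 1 mol CaCO₃): 3352 / 100.1 g/mol = 33.48 mol.
Mass of CaCl₂: 33.48 × 111 = 3717 g.

3.72 kg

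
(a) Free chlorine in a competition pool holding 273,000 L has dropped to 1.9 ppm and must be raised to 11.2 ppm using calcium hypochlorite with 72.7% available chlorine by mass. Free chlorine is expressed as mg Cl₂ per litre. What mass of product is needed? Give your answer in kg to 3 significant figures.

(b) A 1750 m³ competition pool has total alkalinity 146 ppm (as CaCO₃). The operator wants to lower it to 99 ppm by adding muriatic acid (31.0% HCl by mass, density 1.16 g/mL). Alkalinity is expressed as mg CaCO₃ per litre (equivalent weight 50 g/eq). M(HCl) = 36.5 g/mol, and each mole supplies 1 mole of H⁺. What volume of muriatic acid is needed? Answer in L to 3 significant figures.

(a) Chlorine deficit: 11.2 − 1.9 = 9.3 ppm = 9.3 mg/L as Cl₂.
(a) Cl₂ equivalent needed: 9.3 mg/L × 273,000 L = 2,539,000 mg = 2539 g.
(a) Product at 72.7% available chlorine: 2539 / 0.727 = 3492 g.

(b) Volume: 1750 m³ = 1,750,000 L.
(b) Alkalinity to neutralize: (146 − 99) = 47 mg/L as CaCO₃ × 1,750,000 L = 82,250 g as CaCO₃.
(b) Equivalents of H⁺ required: 82,250 ÷ 50 g/eq = 1645 eq = 1645 mol HCl.
(b) Mass of HCl: 1645 × 36.5 = 60,040 g.
(b) Mass of 31.0% solution: 60,040 / 0.31 = 193,700 g.
(b) Volume: 193,700 g ÷ 1.16 g/mL = 167,000 mL.

(a) 3.49 kg; (b) 167 L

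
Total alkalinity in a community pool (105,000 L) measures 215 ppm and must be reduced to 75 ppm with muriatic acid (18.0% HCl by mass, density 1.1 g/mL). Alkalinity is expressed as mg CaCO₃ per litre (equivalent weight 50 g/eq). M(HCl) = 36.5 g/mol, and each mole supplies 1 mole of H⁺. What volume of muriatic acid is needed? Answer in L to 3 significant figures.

Alkalinity to neutralize: (215 − 75) = 140 mg/L as CaCO₃ × 105,000 L = 14,700 g as CaCO₃.
Equivalents of H⁺ required: 14,700 ÷ 50 g/eq = 294 eq = 294 mol HCl.
Mass of HCl: 294 × 36.5 = 10,730 g.
Mass of 18.0% solution: 10,730 / 0.18 = 59,620 g.
Volume: 59,620 g ÷ 1.1 g/mL = 54,200 mL.

54.2 L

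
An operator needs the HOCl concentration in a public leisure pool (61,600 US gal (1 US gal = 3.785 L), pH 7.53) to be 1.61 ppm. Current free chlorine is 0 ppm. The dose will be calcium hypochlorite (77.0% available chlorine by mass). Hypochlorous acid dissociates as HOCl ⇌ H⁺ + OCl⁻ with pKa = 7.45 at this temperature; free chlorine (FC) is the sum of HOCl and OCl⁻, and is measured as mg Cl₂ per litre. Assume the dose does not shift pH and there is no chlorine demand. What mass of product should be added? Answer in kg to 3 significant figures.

1.07 kg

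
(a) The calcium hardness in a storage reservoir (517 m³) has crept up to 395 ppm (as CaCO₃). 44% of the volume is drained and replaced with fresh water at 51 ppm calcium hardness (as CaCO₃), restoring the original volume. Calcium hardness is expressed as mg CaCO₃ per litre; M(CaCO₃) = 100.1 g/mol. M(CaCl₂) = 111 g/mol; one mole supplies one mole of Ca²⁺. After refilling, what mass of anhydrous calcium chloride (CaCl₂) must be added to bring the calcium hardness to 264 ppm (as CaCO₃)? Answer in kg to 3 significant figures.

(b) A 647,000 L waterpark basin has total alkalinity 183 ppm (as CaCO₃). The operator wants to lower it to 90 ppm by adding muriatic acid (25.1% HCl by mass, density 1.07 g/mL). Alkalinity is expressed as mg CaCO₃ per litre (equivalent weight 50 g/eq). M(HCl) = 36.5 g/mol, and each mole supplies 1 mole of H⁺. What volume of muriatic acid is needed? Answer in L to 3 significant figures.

(a) 11.7 kg; (b) 164 L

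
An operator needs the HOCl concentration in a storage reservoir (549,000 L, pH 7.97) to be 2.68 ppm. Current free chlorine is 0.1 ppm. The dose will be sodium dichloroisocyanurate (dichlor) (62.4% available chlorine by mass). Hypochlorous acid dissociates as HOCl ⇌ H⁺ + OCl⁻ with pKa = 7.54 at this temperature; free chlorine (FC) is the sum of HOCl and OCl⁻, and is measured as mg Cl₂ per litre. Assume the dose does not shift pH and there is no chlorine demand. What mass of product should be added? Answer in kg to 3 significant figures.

8.62 kg

[OCl⁻]/[HOCl] = 10^(pH − pKa) = 10^(7.97 − 7.54) = 2.692; fraction as HOCl = 1/(1 + 2.692) = 0.2709.
Free chlorine required for 2.68 ppm HOCl: 2.68 / 0.2709 = 9.893 ppm.
FC to add: 9.893 − 0.1 = 9.793 mg/L as Cl₂.
Cl₂ equivalent: 9.793 mg/L × 549,000 L = 5377 g.
Product at 62.4% available Cl: 5377 / 0.624 = 8616 g.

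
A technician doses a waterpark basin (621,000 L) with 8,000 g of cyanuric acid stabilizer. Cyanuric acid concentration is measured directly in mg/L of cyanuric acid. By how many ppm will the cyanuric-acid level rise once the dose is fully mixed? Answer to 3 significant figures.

12.9 ppm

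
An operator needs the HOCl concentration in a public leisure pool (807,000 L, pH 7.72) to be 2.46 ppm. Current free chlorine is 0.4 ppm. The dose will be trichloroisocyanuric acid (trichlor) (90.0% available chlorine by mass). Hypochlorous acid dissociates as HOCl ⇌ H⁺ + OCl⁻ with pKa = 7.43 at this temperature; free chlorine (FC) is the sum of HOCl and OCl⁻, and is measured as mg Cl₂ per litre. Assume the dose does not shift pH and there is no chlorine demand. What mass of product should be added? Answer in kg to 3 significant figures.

6.15 kg

[OCl⁻]/[HOCl] = 10^(pH − pKa) = 10^(7.72 − 7.43) = 1.95; fraction as HOCl = 1/(1 + 1.95) = 0.339.
Free chlorine required for 2.46 ppm HOCl: 2.46 / 0.339 = 7.257 ppm.
FC to add: 7.257 − 0.4 = 6.857 mg/L as Cl₂.
Cl₂ equivalent: 6.857 mg/L × 807,000 L = 5533 g.
Product at 90.0% available Cl: 5533 / 0.9 = 6148 g.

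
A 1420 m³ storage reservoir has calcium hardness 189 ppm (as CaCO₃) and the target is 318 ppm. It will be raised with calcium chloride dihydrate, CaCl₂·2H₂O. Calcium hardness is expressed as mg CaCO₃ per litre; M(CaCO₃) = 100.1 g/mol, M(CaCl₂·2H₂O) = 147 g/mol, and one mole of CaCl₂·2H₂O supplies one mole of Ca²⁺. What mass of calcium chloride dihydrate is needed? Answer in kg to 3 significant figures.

Volume: 1420 m³ = 1,420,000 L.
Hardness to add: (318 − 189) = 129 mg/L as CaCO₃ × 1,420,000 L = 183,200 g as CaCO₃.
Moles of Ca²⁺ (1 mol Ca²⁺ ≡ 1 mol CaCO₃): 183,200 / 100.1 g/mol = 1830 mol.
Mass of CaCl₂·2H₂O: 1830 × 147 = 269,000 g.

269 kg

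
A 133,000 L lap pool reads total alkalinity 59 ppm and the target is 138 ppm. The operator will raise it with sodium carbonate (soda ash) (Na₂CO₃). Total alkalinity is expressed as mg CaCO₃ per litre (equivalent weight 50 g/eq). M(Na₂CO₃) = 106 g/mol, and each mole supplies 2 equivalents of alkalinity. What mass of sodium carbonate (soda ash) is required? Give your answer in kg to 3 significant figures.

11.1 kg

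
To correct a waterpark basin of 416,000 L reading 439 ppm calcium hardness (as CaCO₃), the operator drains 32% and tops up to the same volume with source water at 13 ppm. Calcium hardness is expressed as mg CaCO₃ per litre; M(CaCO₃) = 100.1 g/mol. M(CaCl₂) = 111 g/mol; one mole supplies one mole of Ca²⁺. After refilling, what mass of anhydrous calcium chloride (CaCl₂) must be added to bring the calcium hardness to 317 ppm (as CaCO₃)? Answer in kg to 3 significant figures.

After draining 32% and refilling: 439 × 0.68 + 13 × 0.32 = 302.68 ppm.
Deficit to target: 317 − 302.68 = 14.32 mg/L.
As CaCO₃: 14.32 mg/L × 416,000 L = 5957 g; ÷ 100.1 = 59.51 mol Ca²⁺.
Mass: 59.51 × 111 = 6606 g.

6.61 kg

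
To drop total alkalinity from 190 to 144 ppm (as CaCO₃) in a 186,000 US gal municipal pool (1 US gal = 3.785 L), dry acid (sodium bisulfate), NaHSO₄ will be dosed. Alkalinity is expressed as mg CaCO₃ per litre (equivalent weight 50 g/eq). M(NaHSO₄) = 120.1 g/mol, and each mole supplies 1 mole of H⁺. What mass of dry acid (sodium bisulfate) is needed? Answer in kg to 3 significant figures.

77.8 kg

Volume: 186,000 US gal × 3.785 L/gal = 704,010 L.
Alkalinity to neutralize: (190 − 144) = 46 mg/L as CaCO₃ × 704,010 L = 32,380 g as CaCO₃.
Equivalents of H⁺ required: 32,380 ÷ 50 g/eq = 647.7 eq = 647.7 mol NaHSO₄.
Mass of NaHSO₄: 647.7 × 120.1 = 77,790 g.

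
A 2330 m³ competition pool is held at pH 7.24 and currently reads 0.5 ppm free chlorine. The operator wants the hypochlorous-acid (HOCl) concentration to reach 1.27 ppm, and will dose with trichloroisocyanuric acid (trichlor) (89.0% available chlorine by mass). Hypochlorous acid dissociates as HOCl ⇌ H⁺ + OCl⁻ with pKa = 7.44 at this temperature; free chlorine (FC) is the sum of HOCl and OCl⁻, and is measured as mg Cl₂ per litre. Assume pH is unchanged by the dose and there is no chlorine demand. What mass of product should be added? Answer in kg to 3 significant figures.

4.11 kg

Volume: 2330 m³ = 2,330,000 L.
[OCl⁻]/[HOCl] = 10^(pH − pKa) = 10^(7.24 − 7.44) = 0.631; fraction as HOCl = 1/(1 + 0.631) = 0.6131.
Free chlorine required for 1.27 ppm HOCl: 1.27 / 0.6131 = 2.071 ppm.
FC to add: 2.071 − 0.5 = 1.571 mg/L as Cl₂.
Cl₂ equivalent: 1.571 mg/L × 2,330,000 L = 3661 g.
Product at 89.0% available Cl: 3661 / 0.89 = 4114 g.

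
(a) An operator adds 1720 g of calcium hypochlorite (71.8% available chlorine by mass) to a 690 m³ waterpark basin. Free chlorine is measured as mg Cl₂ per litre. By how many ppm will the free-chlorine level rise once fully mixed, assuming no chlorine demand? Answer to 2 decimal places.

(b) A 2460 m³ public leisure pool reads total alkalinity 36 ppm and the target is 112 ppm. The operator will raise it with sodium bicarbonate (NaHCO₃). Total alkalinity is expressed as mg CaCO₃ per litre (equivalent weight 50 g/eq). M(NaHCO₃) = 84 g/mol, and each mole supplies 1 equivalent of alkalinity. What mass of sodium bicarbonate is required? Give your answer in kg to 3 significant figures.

(a) Volume: 690 m³ = 690,000 L.
(a) Available chlorine delivered: 1720 g × 0.718 = 1235 g as Cl₂.
(a) Concentration rise: 1235 g / 690,000 L = 1.79 mg/L = 1.79 ppm.

(b) Volume: 2460 m³ = 2,460,000 L.
(b) Alkalinity to add: (112 − 36) = 76 mg/L as CaCO₃ × 2,460,000 L = 187,000 g as CaCO₃.
(b) Equivalents: 187,000 g ÷ 50 g/eq = 3739 eq.
(b) NaHCO₃ supplies 1 eq per mole → 3739 mol.
(b) Mass: 3739 mol × 84 g/mol = 314,100 g.

(a) 1.79 ppm; (b) 314 kg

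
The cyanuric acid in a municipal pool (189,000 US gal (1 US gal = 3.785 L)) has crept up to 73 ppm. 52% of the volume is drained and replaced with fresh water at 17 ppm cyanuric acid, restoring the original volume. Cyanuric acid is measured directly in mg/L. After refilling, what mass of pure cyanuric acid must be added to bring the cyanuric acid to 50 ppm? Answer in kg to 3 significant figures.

4.38 kg

Volume: 189,000 US gal × 3.785 L/gal = 715,365 L.
After draining 52% and refilling: 73 × 0.48 + 17 × 0.52 = 43.88 ppm.
Deficit to target: 50 − 43.88 = 6.12 mg/L.
Mass: 6.12 mg/L × 715,365 L = 4378 g cyanuric acid.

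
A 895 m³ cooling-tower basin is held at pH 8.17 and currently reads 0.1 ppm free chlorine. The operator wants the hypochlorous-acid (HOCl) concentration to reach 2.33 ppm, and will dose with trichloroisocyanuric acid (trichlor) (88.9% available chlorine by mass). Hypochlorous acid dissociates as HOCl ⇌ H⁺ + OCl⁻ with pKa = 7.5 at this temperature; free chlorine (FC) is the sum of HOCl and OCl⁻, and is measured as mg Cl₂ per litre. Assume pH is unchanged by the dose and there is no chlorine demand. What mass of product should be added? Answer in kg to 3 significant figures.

13.2 kg

Volume: 895 m³ = 895,000 L.
[OCl⁻]/[HOCl] = 10^(pH − pKa) = 10^(8.17 − 7.5) = 4.677; fraction as HOCl = 1/(1 + 4.677) = 0.1761.
Free chlorine required for 2.33 ppm HOCl: 2.33 / 0.1761 = 13.23 ppm.
FC to add: 13.23 − 0.1 = 13.13 mg/L as Cl₂.
Cl₂ equivalent: 13.13 mg/L × 895,000 L = 11,750 g.
Product at 88.9% available Cl: 11,750 / 0.889 = 13,220 g.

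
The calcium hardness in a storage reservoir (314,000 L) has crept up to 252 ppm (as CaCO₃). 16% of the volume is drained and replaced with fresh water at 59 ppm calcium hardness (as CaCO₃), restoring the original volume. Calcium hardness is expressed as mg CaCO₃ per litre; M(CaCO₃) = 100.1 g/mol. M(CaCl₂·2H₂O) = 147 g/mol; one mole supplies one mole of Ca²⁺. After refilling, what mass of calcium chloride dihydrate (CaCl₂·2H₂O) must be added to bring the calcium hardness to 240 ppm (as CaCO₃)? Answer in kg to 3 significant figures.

8.71 kg

After draining 16% and refilling: 252 × 0.84 + 59 × 0.16 = 221.12 ppm.
Deficit to target: 240 − 221.12 = 18.88 mg/L.
As CaCO₃: 18.88 mg/L × 314,000 L = 5928 g; ÷ 100.1 = 59.22 mol Ca²⁺.
Mass: 59.22 × 147 = 8706 g.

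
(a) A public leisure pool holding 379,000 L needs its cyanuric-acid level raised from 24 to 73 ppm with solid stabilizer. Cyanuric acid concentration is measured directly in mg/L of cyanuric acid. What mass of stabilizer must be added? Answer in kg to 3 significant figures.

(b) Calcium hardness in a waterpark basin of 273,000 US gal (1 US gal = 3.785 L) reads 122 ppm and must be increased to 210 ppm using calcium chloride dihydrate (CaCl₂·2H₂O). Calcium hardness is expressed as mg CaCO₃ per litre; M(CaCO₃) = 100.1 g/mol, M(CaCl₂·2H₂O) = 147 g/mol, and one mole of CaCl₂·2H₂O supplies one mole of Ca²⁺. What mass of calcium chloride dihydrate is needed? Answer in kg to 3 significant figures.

(a) 18.6 kg; (b) 134 kg

(a) CYA to add: (73 − 24) = 49 mg/L × 379,000 L = 18,570 g cyanuric acid.

(b) Volume: 273,000 US gal × 3.785 L/gal = 1,033,305 L.
(b) Hardness to add: (210 − 122) = 88 mg/L as CaCO₃ × 1,033,305 L = 90,930 g as CaCO₃.
(b) Moles of Ca²⁺ (1 mol Ca²⁺ ≡ 1 mol CaCO₃): 90,930 / 100.1 g/mol = 908.4 mol.
(b) Mass of CaCl₂·2H₂O: 908.4 × 147 = 133,500 g.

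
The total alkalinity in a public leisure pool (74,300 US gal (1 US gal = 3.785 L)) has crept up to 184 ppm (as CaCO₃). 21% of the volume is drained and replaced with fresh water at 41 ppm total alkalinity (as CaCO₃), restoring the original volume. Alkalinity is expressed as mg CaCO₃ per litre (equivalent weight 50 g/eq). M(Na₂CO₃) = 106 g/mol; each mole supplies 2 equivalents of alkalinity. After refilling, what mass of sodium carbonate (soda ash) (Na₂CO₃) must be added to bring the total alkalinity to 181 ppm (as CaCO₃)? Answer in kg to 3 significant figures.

8.06 kg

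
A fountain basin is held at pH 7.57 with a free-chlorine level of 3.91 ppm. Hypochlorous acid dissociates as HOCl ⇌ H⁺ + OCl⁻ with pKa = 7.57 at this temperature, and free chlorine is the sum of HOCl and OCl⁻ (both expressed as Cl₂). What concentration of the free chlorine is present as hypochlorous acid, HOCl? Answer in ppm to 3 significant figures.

1.96 ppm

[OCl⁻]/[HOCl] = 10^(pH − pKa) = 10^(7.57 − 7.57) = 10^0.00 = 1.
Fraction as HOCl = 1 / (1 + 1) = 0.5.
HOCl = 0.5 × 3.91 ppm = 1.955 ppm.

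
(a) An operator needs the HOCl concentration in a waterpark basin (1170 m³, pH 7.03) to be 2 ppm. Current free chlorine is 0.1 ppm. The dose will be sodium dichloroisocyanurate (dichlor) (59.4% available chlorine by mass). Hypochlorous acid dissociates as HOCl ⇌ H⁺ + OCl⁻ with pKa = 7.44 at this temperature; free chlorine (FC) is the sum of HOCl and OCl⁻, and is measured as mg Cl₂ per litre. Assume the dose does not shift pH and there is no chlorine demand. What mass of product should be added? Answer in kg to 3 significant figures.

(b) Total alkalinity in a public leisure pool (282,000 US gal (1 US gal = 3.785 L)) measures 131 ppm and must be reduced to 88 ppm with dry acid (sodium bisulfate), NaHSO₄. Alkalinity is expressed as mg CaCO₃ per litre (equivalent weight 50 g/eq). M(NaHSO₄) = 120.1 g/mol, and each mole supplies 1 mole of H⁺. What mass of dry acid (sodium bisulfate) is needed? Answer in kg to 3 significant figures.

(a) 5.28 kg; (b) 110 kg

(a) Volume: 1170 m³ = 1,170,000 L.
(a) [OCl⁻]/[HOCl] = 10^(pH − pKa) = 10^(7.03 − 7.44) = 0.389; fraction as HOCl = 1/(1 + 0.389) = 0.7199.
(a) Free chlorine required for 2 ppm HOCl: 2 / 0.7199 = 2.778 ppm.
(a) FC to add: 2.778 − 0.1 = 2.678 mg/L as Cl₂.
(a) Cl₂ equivalent: 2.678 mg/L × 1,170,000 L = 3133 g.
(a) Product at 59.4% available Cl: 3133 / 0.594 = 5275 g.

(b) Volume: 282,000 US gal × 3.785 L/gal = 1,067,370 L.
(b) Alkalinity to neutralize: (131 − 88) = 43 mg/L as CaCO₃ × 1,067,370 L = 45,900 g as CaCO₃.
(b) Equivalents of H⁺ required: 45,900 ÷ 50 g/eq = 917.9 eq = 917.9 mol NaHSO₄.
(b) Mass of NaHSO₄: 917.9 × 120.1 = 110,200 g.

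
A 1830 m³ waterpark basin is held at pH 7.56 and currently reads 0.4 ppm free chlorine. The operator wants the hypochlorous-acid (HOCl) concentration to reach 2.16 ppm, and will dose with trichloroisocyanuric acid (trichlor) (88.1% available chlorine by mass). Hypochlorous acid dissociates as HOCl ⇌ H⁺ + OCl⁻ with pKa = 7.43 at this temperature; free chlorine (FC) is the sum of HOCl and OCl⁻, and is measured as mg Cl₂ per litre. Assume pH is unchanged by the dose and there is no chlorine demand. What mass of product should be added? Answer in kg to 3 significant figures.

9.71 kg

Volume: 1830 m³ = 1,830,000 L.
[OCl⁻]/[HOCl] = 10^(pH − pKa) = 10^(7.56 − 7.43) = 1.349; fraction as HOCl = 1/(1 + 1.349) = 0.4257.
Free chlorine required for 2.16 ppm HOCl: 2.16 / 0.4257 = 5.074 ppm.
FC to add: 5.074 − 0.4 = 4.674 mg/L as Cl₂.
Cl₂ equivalent: 4.674 mg/L × 1,830,000 L = 8553 g.
Product at 88.1% available Cl: 8553 / 0.881 = 9708 g.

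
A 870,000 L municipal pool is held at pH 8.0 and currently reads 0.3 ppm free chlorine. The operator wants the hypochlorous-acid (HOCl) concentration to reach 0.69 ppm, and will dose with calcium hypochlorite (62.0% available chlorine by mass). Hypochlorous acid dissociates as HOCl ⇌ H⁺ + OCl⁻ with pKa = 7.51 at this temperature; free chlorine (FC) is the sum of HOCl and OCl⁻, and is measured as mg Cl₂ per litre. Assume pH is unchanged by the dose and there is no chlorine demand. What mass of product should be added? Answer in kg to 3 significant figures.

3.54 kg

[OCl⁻]/[HOCl] = 10^(pH − pKa) = 10^(8.0 − 7.51) = 3.09; fraction as HOCl = 1/(1 + 3.09) = 0.2445.
Free chlorine required for 0.69 ppm HOCl: 0.69 / 0.2445 = 2.822 ppm.
FC to add: 2.822 − 0.3 = 2.522 mg/L as Cl₂.
Cl₂ equivalent: 2.522 mg/L × 870,000 L = 2194 g.
Product at 62.0% available Cl: 2194 / 0.62 = 3539 g.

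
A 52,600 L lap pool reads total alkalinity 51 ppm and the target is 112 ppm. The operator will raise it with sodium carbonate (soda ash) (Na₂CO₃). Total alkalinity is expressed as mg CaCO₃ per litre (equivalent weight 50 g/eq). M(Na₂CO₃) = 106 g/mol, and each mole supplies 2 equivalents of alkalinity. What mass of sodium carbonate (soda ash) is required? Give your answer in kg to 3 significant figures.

3.40 kg

Alkalinity to add: (112 − 51) = 61 mg/L as CaCO₃ × 52,600 L = 3209 g as CaCO₃.
Equivalents: 3209 g ÷ 50 g/eq = 64.17 eq.
Each mole of Na₂CO₃ supplies 2 eq, so 64.17 / 2 = 32.09 mol.
Mass: 32.09 mol × 106 g/mol = 3401 g.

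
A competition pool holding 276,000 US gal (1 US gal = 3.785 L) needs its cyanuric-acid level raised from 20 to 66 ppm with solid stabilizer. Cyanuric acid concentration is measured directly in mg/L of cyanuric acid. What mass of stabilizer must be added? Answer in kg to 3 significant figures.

Volume: 276,000 US gal × 3.785 L/gal = 1,044,660 L.
CYA to add: (66 − 20) = 46 mg/L × 1,044,660 L = 48,050 g cyanuric acid.

48.1 kg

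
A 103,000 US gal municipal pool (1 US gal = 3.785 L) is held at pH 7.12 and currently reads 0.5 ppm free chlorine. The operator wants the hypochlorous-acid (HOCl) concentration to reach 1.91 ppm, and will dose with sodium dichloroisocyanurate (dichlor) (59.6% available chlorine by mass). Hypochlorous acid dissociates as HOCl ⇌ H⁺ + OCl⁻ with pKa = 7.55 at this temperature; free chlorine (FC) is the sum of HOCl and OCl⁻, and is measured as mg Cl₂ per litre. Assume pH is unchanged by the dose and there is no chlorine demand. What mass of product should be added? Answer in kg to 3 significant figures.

Volume: 103,000 US gal × 3.785 L/gal = 389,855 L.
[OCl⁻]/[HOCl] = 10^(pH − pKa) = 10^(7.12 − 7.55) = 0.3715; fraction as HOCl = 1/(1 + 0.3715) = 0.7291.
Free chlorine required for 1.91 ppm HOCl: 1.91 / 0.7291 = 2.62 ppm.
FC to add: 2.62 − 0.5 = 2.12 mg/L as Cl₂.
Cl₂ equivalent: 2.12 mg/L × 389,855 L = 826.3 g.
Product at 59.6% available Cl: 826.3 / 0.596 = 1386 g.

1.39 kg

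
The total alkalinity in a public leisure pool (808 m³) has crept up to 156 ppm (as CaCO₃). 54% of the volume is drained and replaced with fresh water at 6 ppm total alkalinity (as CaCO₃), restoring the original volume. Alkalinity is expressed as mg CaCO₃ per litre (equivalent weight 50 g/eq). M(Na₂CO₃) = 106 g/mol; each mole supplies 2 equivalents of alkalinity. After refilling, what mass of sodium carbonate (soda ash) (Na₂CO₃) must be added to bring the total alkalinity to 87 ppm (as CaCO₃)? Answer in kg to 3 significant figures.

10.3 kg

Volume: 808 m³ = 808,000 L.
After draining 54% and refilling: 156 × 0.46 + 6 × 0.54 = 75 ppm.
Deficit to target: 87 − 75 = 12 mg/L.
As CaCO₃: 12 mg/L × 808,000 L = 9696 g; ÷ 50 g/eq ÷ 2 = 96.96 mol Na₂CO₃.
Mass: 96.96 × 106 = 10,280 g.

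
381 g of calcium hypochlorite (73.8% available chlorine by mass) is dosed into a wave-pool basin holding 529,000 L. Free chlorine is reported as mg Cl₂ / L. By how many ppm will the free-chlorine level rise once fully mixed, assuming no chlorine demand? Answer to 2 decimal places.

0.53 ppm

Available chlorine delivered: 381 g × 0.738 = 281.2 g as Cl₂.
Concentration rise: 281.2 g / 529,000 L = 0.5315 mg/L = 0.53 ppm.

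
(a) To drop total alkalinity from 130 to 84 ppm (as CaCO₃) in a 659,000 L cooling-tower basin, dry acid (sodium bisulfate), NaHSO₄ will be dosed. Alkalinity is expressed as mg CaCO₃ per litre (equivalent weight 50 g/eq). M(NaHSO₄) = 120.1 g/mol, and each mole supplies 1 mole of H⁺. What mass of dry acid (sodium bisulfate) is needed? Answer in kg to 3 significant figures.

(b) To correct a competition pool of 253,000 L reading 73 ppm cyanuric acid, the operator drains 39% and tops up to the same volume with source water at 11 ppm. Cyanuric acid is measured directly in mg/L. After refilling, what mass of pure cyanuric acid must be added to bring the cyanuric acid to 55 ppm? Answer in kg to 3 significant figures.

(a) 72.8 kg; (b) 1.56 kg

(a) Alkalinity to neutralize: (130 − 84) = 46 mg/L as CaCO₃ × 659,000 L = 30,310 g as CaCO₃.
(a) Equivalents of H⁺ required: 30,310 ÷ 50 g/eq = 606.3 eq = 606.3 mol NaHSO₄.
(a) Mass of NaHSO₄: 606.3 × 120.1 = 72,810 g.

(b) After draining 39% and refilling: 73 × 0.61 + 11 × 0.39 = 48.82 ppm.
(b) Deficit to target: 55 − 48.82 = 6.18 mg/L.
(b) Mass: 6.18 mg/L × 253,000 L = 1564 g cyanuric acid.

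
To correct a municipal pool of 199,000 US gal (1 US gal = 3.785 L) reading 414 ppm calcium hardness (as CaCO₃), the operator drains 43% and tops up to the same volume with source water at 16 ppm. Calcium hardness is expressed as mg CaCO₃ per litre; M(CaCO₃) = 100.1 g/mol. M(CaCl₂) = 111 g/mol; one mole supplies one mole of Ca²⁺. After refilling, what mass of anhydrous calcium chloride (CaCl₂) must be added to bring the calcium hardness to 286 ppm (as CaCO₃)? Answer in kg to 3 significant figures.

36.0 kg

Volume: 199,000 US gal × 3.785 L/gal = 753,215 L.
After draining 43% and refilling: 414 × 0.57 + 16 × 0.43 = 242.86 ppm.
Deficit to target: 286 − 242.86 = 43.14 mg/L.
As CaCO₃: 43.14 mg/L × 753,215 L = 32,490 g; ÷ 100.1 = 324.6 mol Ca²⁺.
Mass: 324.6 × 111 = 36,030 g.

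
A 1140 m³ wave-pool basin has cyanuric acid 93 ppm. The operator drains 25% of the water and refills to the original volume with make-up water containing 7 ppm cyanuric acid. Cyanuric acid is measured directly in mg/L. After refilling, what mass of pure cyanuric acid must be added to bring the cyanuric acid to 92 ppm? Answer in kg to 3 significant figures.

23.4 kg

Volume: 1140 m³ = 1,140,000 L.
After draining 25% and refilling: 93 × 0.75 + 7 × 0.25 = 71.5 ppm.
Deficit to target: 92 − 71.5 = 20.5 mg/L.
Mass: 20.5 mg/L × 1,140,000 L = 23,370 g cyanuric acid.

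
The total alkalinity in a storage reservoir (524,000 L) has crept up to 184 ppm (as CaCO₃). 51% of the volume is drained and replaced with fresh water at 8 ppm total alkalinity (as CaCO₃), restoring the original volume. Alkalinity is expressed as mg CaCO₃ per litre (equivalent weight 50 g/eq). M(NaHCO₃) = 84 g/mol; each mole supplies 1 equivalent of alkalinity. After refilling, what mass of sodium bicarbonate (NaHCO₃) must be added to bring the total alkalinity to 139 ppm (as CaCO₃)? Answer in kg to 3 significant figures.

After draining 51% and refilling: 184 × 0.49 + 8 × 0.51 = 94.24 ppm.
Deficit to target: 139 − 94.24 = 44.76 mg/L.
As CaCO₃: 44.76 mg/L × 524,000 L = 23,450 g; ÷ 50 g/eq ÷ 1 = 469.1 mol NaHCO₃.
Mass: 469.1 × 84 = 39,400 g.

39.4 kg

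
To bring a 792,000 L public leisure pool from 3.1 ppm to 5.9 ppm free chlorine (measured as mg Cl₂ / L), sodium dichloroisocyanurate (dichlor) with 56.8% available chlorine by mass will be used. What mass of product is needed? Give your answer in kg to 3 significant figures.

Chlorine deficit: 5.9 − 3.1 = 2.8 ppm = 2.8 mg/L as Cl₂.
Cl₂ equivalent needed: 2.8 mg/L × 792,000 L = 2,218,000 mg = 2218 g.
Product at 56.8% available chlorine: 2218 / 0.568 = 3904 g.

3.90 kg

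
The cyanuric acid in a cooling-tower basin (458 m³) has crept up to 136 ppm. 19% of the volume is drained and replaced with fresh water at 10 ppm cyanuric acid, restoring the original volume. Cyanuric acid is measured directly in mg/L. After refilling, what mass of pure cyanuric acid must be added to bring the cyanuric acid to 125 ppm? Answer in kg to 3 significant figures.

5.93 kg

Volume: 458 m³ = 458,000 L.
After draining 19% and refilling: 136 × 0.81 + 10 × 0.19 = 112.06 ppm.
Deficit to target: 125 − 112.06 = 12.94 mg/L.
Mass: 12.94 mg/L × 458,000 L = 5927 g cyanuric acid.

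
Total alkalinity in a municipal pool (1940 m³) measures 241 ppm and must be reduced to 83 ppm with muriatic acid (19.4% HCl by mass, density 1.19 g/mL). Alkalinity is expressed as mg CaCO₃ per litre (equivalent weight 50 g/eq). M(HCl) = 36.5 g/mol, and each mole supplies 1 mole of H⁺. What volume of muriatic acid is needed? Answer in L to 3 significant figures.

969 L

Volume: 1940 m³ = 1,940,000 L.
Alkalinity to neutralize: (241 − 83) = 158 mg/L as CaCO₃ × 1,940,000 L = 306,500 g as CaCO₃.
Equivalents of H⁺ required: 306,500 ÷ 50 g/eq = 6130 eq = 6130 mol HCl.
Mass of HCl: 6130 × 36.5 = 223,800 g.
Mass of 19.4% solution: 223,800 / 0.194 = 1,153,000 g.
Volume: 1,153,000 g ÷ 1.19 g/mL = 969,200 mL.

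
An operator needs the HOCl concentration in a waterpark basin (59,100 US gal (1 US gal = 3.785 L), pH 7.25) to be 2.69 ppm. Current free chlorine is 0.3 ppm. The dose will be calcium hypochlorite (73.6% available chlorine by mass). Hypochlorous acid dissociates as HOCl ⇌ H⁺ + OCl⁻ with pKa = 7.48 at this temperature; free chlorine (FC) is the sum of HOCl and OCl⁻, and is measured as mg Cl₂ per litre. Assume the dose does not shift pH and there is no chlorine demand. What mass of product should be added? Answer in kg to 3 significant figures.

1.21 kg

Volume: 59,100 US gal × 3.785 L/gal = 223,694 L.
[OCl⁻]/[HOCl] = 10^(pH − pKa) = 10^(7.25 − 7.48) = 0.5888; fraction as HOCl = 1/(1 + 0.5888) = 0.6294.
Free chlorine required for 2.69 ppm HOCl: 2.69 / 0.6294 = 4.274 ppm.
FC to add: 4.274 − 0.3 = 3.974 mg/L as Cl₂.
Cl₂ equivalent: 3.974 mg/L × 223,694 L = 889 g.
Product at 73.6% available Cl: 889 / 0.736 = 1208 g.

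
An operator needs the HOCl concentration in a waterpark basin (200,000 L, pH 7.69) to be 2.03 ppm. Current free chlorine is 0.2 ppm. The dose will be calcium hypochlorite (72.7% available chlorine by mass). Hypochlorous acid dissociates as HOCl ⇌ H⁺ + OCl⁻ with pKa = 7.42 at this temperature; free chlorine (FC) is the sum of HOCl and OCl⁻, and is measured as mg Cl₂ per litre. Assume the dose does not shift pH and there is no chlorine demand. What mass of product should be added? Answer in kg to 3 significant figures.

[OCl⁻]/[HOCl] = 10^(pH − pKa) = 10^(7.69 − 7.42) = 1.862; fraction as HOCl = 1/(1 + 1.862) = 0.3494.
Free chlorine required for 2.03 ppm HOCl: 2.03 / 0.3494 = 5.81 ppm.
FC to add: 5.81 − 0.2 = 5.61 mg/L as Cl₂.
Cl₂ equivalent: 5.61 mg/L × 200,000 L = 1122 g.
Product at 72.7% available Cl: 1122 / 0.727 = 1543 g.

1.54 kg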